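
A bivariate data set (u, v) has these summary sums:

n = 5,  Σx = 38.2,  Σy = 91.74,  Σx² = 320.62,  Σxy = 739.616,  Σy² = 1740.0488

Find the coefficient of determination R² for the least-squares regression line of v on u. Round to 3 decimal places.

0.917

Sxx = Σx² − (Σx)²/n = 320.62 − 291.848 = 28.772
Sxy = Σxy − (Σx)(Σy)/n = 739.616 − 700.8936 = 38.7224
Syy = Σy² − (Σy)²/n = 1740.0488 − 1683.24552 = 56.80328
R² = Sxy²/(Sxx·Syy) = (38.7224)²/(28.772·56.80328) = 0.917447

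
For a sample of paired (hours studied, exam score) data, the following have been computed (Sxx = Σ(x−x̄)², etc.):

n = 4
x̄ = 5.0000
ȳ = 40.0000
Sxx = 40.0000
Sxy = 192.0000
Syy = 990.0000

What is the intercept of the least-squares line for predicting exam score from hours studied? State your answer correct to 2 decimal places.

16.00

b = Sxy/Sxx = 192/40 = 4.8
a = ȳ − b·x̄ = 40 − 4.8·5 = 16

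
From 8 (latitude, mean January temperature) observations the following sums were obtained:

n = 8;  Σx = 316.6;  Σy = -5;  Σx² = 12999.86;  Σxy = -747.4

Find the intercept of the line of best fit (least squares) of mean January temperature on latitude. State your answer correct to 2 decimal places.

Sxx = Σx² − (Σx)²/n = 12999.86 − 12529.445 = 470.415
Sxy = Σxy − (Σx)(Σy)/n = -747.4 − (-197.875) = -549.525
b = Sxy/Sxx = -549.525/470.415 = -1.168171
a = ȳ − b·x̄ = -0.625 − (-1.168171)·39.575 = 45.605354

45.61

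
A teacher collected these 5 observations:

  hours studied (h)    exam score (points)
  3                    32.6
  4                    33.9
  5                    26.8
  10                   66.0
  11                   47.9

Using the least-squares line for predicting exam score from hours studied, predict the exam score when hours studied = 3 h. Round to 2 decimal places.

n = 5, Σx = 33, Σy = 207.2, Σxy = 1554.3, Σx² = 271
Sxx = Σx² − (Σx)²/n = 271 − 217.8 = 53.2
Sxy = Σxy − (Σx)(Σy)/n = 1554.3 − 1367.52 = 186.78
b = Sxy/Sxx = 186.78/53.2 = 3.510902
a = ȳ − b·x̄ = 41.44 − 3.510902·6.6 = 18.268045
ŷ(3) = a + b·3 = 18.268045 + 3.510902·3 = 28.800752

28.80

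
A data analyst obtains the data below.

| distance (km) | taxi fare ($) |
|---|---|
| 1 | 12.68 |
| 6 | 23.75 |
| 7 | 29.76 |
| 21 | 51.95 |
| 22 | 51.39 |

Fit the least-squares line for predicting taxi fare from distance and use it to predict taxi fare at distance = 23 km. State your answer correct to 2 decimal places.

n = 5, Σx = 57, Σy = 169.53, Σxy = 2585.03, Σx² = 1011
Sxx = Σx² − (Σx)²/n = 1011 − 649.8 = 361.2
Sxy = Σxy − (Σx)(Σy)/n = 2585.03 − 1932.642 = 652.388
b = Sxy/Sxx = 652.388/361.2 = 1.806168
a = ȳ − b·x̄ = 33.906 − 1.806168·11.4 = 13.315681
ŷ(23) = a + b·23 = 13.315681 + 1.806168·23 = 54.857553

54.86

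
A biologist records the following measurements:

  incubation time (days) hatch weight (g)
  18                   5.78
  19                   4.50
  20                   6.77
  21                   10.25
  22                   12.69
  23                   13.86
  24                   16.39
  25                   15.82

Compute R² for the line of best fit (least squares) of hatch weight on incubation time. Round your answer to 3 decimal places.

n = 8, Σx = 172, Σy = 86.06, Σxy = 1927.01, Σx² = 3740, Σy² = 1076.594
Sxx = Σx² − (Σx)²/n = 3740 − 3698 = 42
Sxy = Σxy − (Σx)(Σy)/n = 1927.01 − 1850.29 = 76.72
Syy = Σy² − (Σy)²/n = 1076.594 − 925.79045 = 150.80355
R² = Sxy²/(Sxx·Syy) = (76.72)²/(42·150.80355) = 0.929301

0.929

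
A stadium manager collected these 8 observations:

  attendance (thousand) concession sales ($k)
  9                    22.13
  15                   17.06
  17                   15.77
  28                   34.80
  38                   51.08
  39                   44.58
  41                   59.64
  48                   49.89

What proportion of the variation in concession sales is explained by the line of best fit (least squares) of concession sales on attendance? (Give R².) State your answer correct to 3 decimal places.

n = 8, Σx = 235, Σy = 294.95, Σxy = 10217.18, Σx² = 8329, Σy² = 12882.9979
Sxx = Σx² − (Σx)²/n = 8329 − 6903.125 = 1425.875
Sxy = Σxy − (Σx)(Σy)/n = 10217.18 − 8664.15625 = 1553.02375
Syy = Σy² − (Σy)²/n = 12882.9979 − 10874.437813 = 2008.560088
R² = Sxy²/(Sxx·Syy) = (1553.02375)²/(1425.875·2008.560088) = 0.842151

0.842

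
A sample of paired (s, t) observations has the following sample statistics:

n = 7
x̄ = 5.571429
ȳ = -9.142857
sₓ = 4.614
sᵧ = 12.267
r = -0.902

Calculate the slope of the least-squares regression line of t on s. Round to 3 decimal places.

-2.398

b = r · sᵧ/sₓ = -0.902 · 12.267/4.614 = -2.398100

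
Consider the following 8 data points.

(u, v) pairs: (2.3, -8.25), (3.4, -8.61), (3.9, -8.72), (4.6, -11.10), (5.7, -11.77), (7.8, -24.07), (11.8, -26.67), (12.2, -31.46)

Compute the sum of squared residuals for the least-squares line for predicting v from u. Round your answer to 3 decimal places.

n = 8, Σx = 51.7, Σy = -130.65, Σxy = -1086.67, Σx² = 434.63, Σy² = 2760.3613
Sxx = Σx² − (Σx)²/n = 434.63 − 334.11125 = 100.51875
Sxy = Σxy − (Σx)(Σy)/n = -1086.67 − (-844.325625) = -242.344375
Syy = Σy² − (Σy)²/n = 2760.3613 − 2133.677813 = 626.683487
b = Sxy/Sxx = -242.344375/100.51875 = -2.410937
SSE = Syy − b·Sxy = 626.683487 − (-2.410937)·(-242.344375) = 42.406464

42.406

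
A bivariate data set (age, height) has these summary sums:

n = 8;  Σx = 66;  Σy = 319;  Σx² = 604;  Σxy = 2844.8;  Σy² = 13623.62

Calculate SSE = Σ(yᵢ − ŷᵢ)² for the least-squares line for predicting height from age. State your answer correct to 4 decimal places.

140.6328

Sxx = Σx² − (Σx)²/n = 604 − 544.5 = 59.5
Sxy = Σxy − (Σx)(Σy)/n = 2844.8 − 2631.75 = 213.05
Syy = Σy² − (Σy)²/n = 13623.62 − 12720.125 = 903.495
b = Sxy/Sxx = 213.05/59.5 = 3.580672
SSE = Syy − b·Sxy = 903.495 − 3.580672·213.05 = 140.632773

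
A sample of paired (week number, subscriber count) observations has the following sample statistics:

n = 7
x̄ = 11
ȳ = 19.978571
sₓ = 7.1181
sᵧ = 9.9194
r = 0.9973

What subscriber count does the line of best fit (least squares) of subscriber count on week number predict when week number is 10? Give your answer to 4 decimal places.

b = r · sᵧ/sₓ = 0.9973 · 9.9194/7.1181 = 1.389783
a = ȳ − b·x̄ = 19.978571 − 1.389783·11 = 4.690953
ŷ(10) = a + b·10 = 4.690953 + 1.389783·10 = 18.588788

18.5888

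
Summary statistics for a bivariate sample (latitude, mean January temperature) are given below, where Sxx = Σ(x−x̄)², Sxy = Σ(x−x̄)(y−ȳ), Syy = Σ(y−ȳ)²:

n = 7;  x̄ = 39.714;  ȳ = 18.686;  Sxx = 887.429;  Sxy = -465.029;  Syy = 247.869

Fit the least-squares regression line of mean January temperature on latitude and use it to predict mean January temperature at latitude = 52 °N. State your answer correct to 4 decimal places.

b = Sxy/Sxx = -465.029/887.429 = -0.524018
a = ȳ − b·x̄ = 18.686 − (-0.524018)·39.714 = 39.496861
ŷ(52) = a + b·52 = 39.496861 + (-0.524018)·52 = 12.247912

12.2479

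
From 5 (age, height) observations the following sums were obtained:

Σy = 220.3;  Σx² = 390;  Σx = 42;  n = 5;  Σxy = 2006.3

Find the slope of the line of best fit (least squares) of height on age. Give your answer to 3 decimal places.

4.188

Sxx = Σx² − (Σx)²/n = 390 − 352.8 = 37.2
Sxy = Σxy − (Σx)(Σy)/n = 2006.3 − 1850.52 = 155.78
b = Sxy/Sxx = 155.78/37.2 = 4.187634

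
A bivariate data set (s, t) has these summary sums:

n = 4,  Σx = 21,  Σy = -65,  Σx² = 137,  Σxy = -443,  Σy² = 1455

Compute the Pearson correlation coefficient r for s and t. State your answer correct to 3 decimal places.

-0.985

Sxx = Σx² − (Σx)²/n = 137 − 110.25 = 26.75
Sxy = Σxy − (Σx)(Σy)/n = -443 − (-341.25) = -101.75
Syy = Σy² − (Σy)²/n = 1455 − 1056.25 = 398.75
r = Sxy/√(Sxx·Syy) = -101.75/√(10666.5625) = -101.75/103.279052 = -0.985195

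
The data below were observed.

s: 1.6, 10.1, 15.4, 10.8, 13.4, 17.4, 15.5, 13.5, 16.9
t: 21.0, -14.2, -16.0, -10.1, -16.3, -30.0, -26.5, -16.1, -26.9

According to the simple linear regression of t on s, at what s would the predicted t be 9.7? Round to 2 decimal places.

n = 9, Σx = 114.6, Σy = -135.1, Σxy = -2288.43, Σx² = 1648.8
Sxx = Σx² − (Σx)²/n = 1648.8 − 1459.24 = 189.56
Sxy = Σxy − (Σx)(Σy)/n = -2288.43 − (-1720.273333) = -568.156667
b = Sxy/Sxx = -568.156667/189.56 = -2.997239
a = ȳ − b·x̄ = -15.011111 − (-2.997239)·12.733333 = 23.153735
Set a + b·x = 9.7: x = (9.7 − 23.153735) / (-2.997239) = 4.488709

4.49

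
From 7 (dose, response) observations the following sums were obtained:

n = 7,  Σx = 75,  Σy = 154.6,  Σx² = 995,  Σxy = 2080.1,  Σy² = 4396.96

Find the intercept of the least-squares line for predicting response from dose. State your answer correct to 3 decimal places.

-1.627

Sxx = Σx² − (Σx)²/n = 995 − 803.571429 = 191.428571
Sxy = Σxy − (Σx)(Σy)/n = 2080.1 − 1656.428571 = 423.671429
b = Sxy/Sxx = 423.671429/191.428571 = 2.213209
a = ȳ − b·x̄ = 22.085714 − 2.213209·10.714286 = -1.627239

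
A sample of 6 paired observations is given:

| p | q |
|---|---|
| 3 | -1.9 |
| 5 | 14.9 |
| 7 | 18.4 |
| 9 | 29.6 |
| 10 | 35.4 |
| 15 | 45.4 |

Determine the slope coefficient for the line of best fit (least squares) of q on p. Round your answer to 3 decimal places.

3.838

n = 6, Σx = 49, Σy = 141.8, Σxy = 1499, Σx² = 489
Sxx = Σx² − (Σx)²/n = 489 − 400.166667 = 88.833333
Sxy = Σxy − (Σx)(Σy)/n = 1499 − 1158.033333 = 340.966667
b = Sxy/Sxx = 340.966667/88.833333 = 3.838274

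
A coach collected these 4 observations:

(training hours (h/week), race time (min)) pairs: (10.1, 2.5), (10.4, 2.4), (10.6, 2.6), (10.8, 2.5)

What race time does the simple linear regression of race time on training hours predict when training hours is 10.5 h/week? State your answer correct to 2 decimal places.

2.50

n = 4, Σx = 41.9, Σy = 10, Σxy = 104.77, Σx² = 439.17
Sxx = Σx² − (Σx)²/n = 439.17 − 438.9025 = 0.2675
Sxy = Σxy − (Σx)(Σy)/n = 104.77 − 104.75 = 0.02
b = Sxy/Sxx = 0.02/0.2675 = 0.074766
a = ȳ − b·x̄ = 2.5 − 0.074766·10.475 = 1.716822
ŷ(10.5) = a + b·10.5 = 1.716822 + 0.074766·10.5 = 2.501869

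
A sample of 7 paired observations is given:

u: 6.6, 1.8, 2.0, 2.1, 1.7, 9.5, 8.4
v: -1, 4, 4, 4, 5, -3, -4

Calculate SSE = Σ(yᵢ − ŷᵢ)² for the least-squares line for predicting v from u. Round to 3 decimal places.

n = 7, Σx = 32.1, Σy = 9, Σxy = -36.6, Σx² = 218.91, Σy² = 99
Sxx = Σx² − (Σx)²/n = 218.91 − 147.201429 = 71.708571
Sxy = Σxy − (Σx)(Σy)/n = -36.6 − 41.271429 = -77.871429
Syy = Σy² − (Σy)²/n = 99 − 11.571429 = 87.428571
b = Sxy/Sxx = -77.871429/71.708571 = -1.085943
SSE = Syy − b·Sxy = 87.428571 − (-1.085943)·(-77.871429) = 2.864631

2.865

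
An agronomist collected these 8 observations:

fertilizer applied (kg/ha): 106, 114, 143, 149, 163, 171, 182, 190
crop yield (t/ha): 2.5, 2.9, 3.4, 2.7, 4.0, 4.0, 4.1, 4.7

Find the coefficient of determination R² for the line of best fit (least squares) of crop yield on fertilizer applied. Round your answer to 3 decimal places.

0.815

n = 8, Σx = 1218, Σy = 28.3, Σxy = 4459.3, Σx² = 191916, Σy² = 104.41
Sxx = Σx² − (Σx)²/n = 191916 − 185440.5 = 6475.5
Sxy = Σxy − (Σx)(Σy)/n = 4459.3 − 4308.675 = 150.625
Syy = Σy² − (Σy)²/n = 104.41 − 100.11125 = 4.29875
R² = Sxy²/(Sxx·Syy) = (150.625)²/(6475.5·4.29875) = 0.815039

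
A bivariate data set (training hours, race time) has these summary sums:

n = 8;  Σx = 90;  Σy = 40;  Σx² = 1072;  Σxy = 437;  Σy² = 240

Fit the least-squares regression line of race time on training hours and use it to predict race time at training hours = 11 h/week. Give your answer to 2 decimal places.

Sxx = Σx² − (Σx)²/n = 1072 − 1012.5 = 59.5
Sxy = Σxy − (Σx)(Σy)/n = 437 − 450 = -13
b = Sxy/Sxx = -13/59.5 = -0.218487
a = ȳ − b·x̄ = 5 − (-0.218487)·11.25 = 7.457983
ŷ(11) = a + b·11 = 7.457983 + (-0.218487)·11 = 5.054622

5.05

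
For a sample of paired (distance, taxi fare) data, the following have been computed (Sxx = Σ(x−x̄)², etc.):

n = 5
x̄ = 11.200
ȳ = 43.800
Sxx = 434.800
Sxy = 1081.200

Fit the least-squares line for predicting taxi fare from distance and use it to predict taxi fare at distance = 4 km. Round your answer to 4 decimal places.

b = Sxy/Sxx = 1081.2/434.8 = 2.486661
a = ȳ − b·x̄ = 43.8 − 2.486661·11.2 = 15.949402
ŷ(4) = a + b·4 = 15.949402 + 2.486661·4 = 25.896044

25.8960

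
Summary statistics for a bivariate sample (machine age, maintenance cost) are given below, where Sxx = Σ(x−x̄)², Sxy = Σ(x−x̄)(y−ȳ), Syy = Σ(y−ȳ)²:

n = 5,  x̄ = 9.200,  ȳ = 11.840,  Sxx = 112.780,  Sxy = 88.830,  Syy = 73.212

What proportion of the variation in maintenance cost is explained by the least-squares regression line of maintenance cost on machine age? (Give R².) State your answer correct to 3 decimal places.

0.956

R² = Sxy²/(Sxx·Syy) = (88.83)²/(112.78·73.212) = 0.955663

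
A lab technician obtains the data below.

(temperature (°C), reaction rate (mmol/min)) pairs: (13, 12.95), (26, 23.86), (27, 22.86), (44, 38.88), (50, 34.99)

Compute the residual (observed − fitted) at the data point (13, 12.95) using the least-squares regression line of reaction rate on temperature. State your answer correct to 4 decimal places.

n = 5, Σx = 160, Σy = 133.54, Σxy = 4866.15, Σx² = 6010
Sxx = Σx² − (Σx)²/n = 6010 − 5120 = 890
Sxy = Σxy − (Σx)(Σy)/n = 4866.15 − 4273.28 = 592.87
b = Sxy/Sxx = 592.87/890 = 0.666146
a = ȳ − b·x̄ = 26.708 − 0.666146·32 = 5.391326
ŷ(13) = 5.391326 + 0.666146·13 = 14.051225
residual = y − ŷ = 12.95 − 14.051225 = -1.101225

-1.1012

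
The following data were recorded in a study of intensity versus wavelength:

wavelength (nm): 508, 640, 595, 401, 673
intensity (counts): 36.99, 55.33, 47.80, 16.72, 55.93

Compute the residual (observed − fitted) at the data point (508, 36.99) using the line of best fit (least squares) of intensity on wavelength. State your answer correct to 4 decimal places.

n = 5, Σx = 2817, Σy = 212.77, Σxy = 126988.73, Σx² = 1635419
Sxx = Σx² − (Σx)²/n = 1635419 − 1587097.8 = 48321.2
Sxy = Σxy − (Σx)(Σy)/n = 126988.73 − 119874.618 = 7114.112
b = Sxy/Sxx = 7114.112/48321.2 = 0.147225
a = ȳ − b·x̄ = 42.554 − 0.147225·563.4 = -40.392837
ŷ(508) = -40.392837 + 0.147225·508 = 34.397708
residual = y − ŷ = 36.99 − 34.397708 = 2.592292

2.5923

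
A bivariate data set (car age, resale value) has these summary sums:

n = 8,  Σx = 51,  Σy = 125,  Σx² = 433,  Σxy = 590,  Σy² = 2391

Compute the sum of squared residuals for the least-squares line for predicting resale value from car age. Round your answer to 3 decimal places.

41.145

Sxx = Σx² − (Σx)²/n = 433 − 325.125 = 107.875
Sxy = Σxy − (Σx)(Σy)/n = 590 − 796.875 = -206.875
Syy = Σy² − (Σy)²/n = 2391 − 1953.125 = 437.875
b = Sxy/Sxx = -206.875/107.875 = -1.917729
SSE = Syy − b·Sxy = 437.875 − (-1.917729)·(-206.875) = 41.144844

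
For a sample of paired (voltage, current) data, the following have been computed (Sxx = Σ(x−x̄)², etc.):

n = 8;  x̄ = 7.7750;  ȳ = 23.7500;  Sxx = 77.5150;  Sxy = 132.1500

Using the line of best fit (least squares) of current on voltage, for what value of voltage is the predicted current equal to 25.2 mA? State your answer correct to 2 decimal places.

b = Sxy/Sxx = 132.15/77.515 = 1.704831
a = ȳ − b·x̄ = 23.75 − 1.704831·7.775 = 10.494936
Set a + b·x = 25.2: x = (25.2 − 10.494936) / 1.704831 = 8.625524

8.63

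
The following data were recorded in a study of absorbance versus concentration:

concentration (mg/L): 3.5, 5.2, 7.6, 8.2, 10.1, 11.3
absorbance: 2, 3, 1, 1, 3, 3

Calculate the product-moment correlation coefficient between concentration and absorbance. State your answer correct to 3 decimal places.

n = 6, Σx = 45.9, Σy = 13, Σxy = 102.6, Σx² = 393.99, Σy² = 33
Sxx = Σx² − (Σx)²/n = 393.99 − 351.135 = 42.855
Sxy = Σxy − (Σx)(Σy)/n = 102.6 − 99.45 = 3.15
Syy = Σy² − (Σy)²/n = 33 − 28.166667 = 4.833333
r = Sxy/√(Sxx·Syy) = 3.15/√(207.1325) = 3.15/14.392099 = 0.218870

0.219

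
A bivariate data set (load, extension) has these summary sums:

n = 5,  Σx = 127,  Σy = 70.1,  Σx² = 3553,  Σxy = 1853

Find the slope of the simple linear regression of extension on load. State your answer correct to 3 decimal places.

Sxx = Σx² − (Σx)²/n = 3553 − 3225.8 = 327.2
Sxy = Σxy − (Σx)(Σy)/n = 1853 − 1780.54 = 72.46
b = Sxy/Sxx = 72.46/327.2 = 0.221455

0.221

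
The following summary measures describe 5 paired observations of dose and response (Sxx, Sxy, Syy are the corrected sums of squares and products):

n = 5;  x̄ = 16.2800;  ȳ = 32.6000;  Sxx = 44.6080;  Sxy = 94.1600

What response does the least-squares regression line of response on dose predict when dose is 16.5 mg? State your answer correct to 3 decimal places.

33.064

b = Sxy/Sxx = 94.16/44.608 = 2.110832
a = ȳ − b·x̄ = 32.6 − 2.110832·16.28 = -1.764347
ŷ(16.5) = a + b·16.5 = -1.764347 + 2.110832·16.5 = 33.064383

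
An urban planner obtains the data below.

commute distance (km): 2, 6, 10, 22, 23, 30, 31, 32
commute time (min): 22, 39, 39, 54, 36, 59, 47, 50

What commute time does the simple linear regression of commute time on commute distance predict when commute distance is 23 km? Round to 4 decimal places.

45.9347

n = 8, Σx = 156, Σy = 346, Σxy = 7511, Σx² = 4038
Sxx = Σx² − (Σx)²/n = 4038 − 3042 = 996
Sxy = Σxy − (Σx)(Σy)/n = 7511 − 6747 = 764
b = Sxy/Sxx = 764/996 = 0.767068
a = ȳ − b·x̄ = 43.25 − 0.767068·19.5 = 28.292169
ŷ(23) = a + b·23 = 28.292169 + 0.767068·23 = 45.934739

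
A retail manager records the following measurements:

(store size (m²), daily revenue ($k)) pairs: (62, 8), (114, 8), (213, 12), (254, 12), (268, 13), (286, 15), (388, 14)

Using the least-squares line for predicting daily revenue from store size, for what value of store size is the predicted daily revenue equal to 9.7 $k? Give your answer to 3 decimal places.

n = 7, Σx = 1585, Σy = 82, Σxy = 20218, Σx² = 430889
Sxx = Σx² − (Σx)²/n = 430889 − 358889.285714 = 71999.714286
Sxy = Σxy − (Σx)(Σy)/n = 20218 − 18567.142857 = 1650.857143
b = Sxy/Sxx = 1650.857143/71999.714286 = 0.022929
a = ȳ − b·x̄ = 11.714286 − 0.022929·226.428571 = 6.522581
Set a + b·x = 9.7: x = (9.7 − 6.522581) / 0.022929 = 138.578453

138.578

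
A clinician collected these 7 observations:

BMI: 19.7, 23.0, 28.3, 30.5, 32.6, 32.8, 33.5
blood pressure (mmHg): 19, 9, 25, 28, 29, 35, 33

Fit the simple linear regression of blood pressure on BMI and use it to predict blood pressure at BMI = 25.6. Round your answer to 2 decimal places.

21.10

n = 7, Σx = 200.4, Σy = 178, Σxy = 5341.7, Σx² = 5909.08
Sxx = Σx² − (Σx)²/n = 5909.08 − 5737.165714 = 171.914286
Sxy = Σxy − (Σx)(Σy)/n = 5341.7 − 5095.885714 = 245.814286
b = Sxy/Sxx = 245.814286/171.914286 = 1.429865
a = ȳ − b·x̄ = 25.428571 − 1.429865·28.628571 = -15.506432
ŷ(25.6) = a + b·25.6 = -15.506432 + 1.429865·25.6 = 21.098122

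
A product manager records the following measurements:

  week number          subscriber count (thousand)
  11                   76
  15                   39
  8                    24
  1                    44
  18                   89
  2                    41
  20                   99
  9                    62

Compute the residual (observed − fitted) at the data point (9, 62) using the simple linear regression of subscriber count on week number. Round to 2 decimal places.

n = 8, Σx = 84, Σy = 474, Σxy = 5879, Σx² = 1220
Sxx = Σx² − (Σx)²/n = 1220 − 882 = 338
Sxy = Σxy − (Σx)(Σy)/n = 5879 − 4977 = 902
b = Sxy/Sxx = 902/338 = 2.668639
a = ȳ − b·x̄ = 59.25 − 2.668639·10.5 = 31.229290
ŷ(9) = 31.229290 + 2.668639·9 = 55.247041
residual = y − ŷ = 62 − 55.247041 = 6.752959

6.75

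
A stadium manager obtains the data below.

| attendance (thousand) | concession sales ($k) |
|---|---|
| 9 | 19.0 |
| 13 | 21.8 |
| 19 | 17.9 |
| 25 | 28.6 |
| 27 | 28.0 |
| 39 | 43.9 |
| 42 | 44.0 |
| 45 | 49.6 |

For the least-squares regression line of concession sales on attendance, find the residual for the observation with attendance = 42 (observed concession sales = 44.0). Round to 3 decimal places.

-0.595

n = 8, Σx = 219, Σy = 252.8, Σxy = 8057.6, Σx² = 7275
Sxx = Σx² − (Σx)²/n = 7275 − 5995.125 = 1279.875
Sxy = Σxy − (Σx)(Σy)/n = 8057.6 − 6920.4 = 1137.2
b = Sxy/Sxx = 1137.2/1279.875 = 0.888524
a = ȳ − b·x̄ = 31.6 − 0.888524·27.375 = 7.276648
ŷ(42) = 7.276648 + 0.888524·42 = 44.594667
residual = y − ŷ = 44.0 − 44.594667 = -0.594667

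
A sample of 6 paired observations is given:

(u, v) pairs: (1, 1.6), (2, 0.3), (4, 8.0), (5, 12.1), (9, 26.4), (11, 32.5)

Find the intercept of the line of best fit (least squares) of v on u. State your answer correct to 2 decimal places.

n = 6, Σx = 32, Σy = 80.9, Σxy = 689.8, Σx² = 248
Sxx = Σx² − (Σx)²/n = 248 − 170.666667 = 77.333333
Sxy = Σxy − (Σx)(Σy)/n = 689.8 − 431.466667 = 258.333333
b = Sxy/Sxx = 258.333333/77.333333 = 3.340517
a = ȳ − b·x̄ = 13.483333 − 3.340517·5.333333 = -4.332759

-4.33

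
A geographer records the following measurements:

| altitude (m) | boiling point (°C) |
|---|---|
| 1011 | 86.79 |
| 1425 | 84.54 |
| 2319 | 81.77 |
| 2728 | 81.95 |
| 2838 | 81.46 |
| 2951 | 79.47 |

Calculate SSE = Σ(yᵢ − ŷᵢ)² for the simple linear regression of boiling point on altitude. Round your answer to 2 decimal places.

2.93

n = 6, Σx = 13272, Σy = 495.98, Σxy = 1087097.87, Σx² = 32635136, Σy² = 41032.8636
Sxx = Σx² − (Σx)²/n = 32635136 − 29357664 = 3277472
Sxy = Σxy − (Σx)(Σy)/n = 1087097.87 − 1097107.76 = -10009.89
Syy = Σy² − (Σy)²/n = 41032.8636 − 40999.360067 = 33.503533
b = Sxy/Sxx = -10009.89/3277472 = -0.003054
SSE = Syy − b·Sxy = 33.503533 − (-0.003054)·(-10009.89) = 2.931831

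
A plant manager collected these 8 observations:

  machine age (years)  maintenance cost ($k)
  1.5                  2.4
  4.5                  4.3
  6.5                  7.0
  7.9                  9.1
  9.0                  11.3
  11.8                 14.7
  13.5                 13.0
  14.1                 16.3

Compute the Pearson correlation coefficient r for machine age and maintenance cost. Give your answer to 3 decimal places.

n = 8, Σx = 68.8, Σy = 78.1, Σxy = 820.83, Σx² = 728.46, Σy² = 934.53
Sxx = Σx² − (Σx)²/n = 728.46 − 591.68 = 136.78
Sxy = Σxy − (Σx)(Σy)/n = 820.83 − 671.66 = 149.17
Syy = Σy² − (Σy)²/n = 934.53 − 762.45125 = 172.07875
r = Sxy/√(Sxx·Syy) = 149.17/√(23536.931425) = 149.17/153.417507 = 0.972314

0.972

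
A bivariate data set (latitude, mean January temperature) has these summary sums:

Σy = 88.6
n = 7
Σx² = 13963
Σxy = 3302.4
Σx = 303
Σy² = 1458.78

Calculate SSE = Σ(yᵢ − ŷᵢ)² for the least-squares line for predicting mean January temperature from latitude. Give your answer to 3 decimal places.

Sxx = Σx² − (Σx)²/n = 13963 − 13115.571429 = 847.428571
Sxy = Σxy − (Σx)(Σy)/n = 3302.4 − 3835.114286 = -532.714286
Syy = Σy² − (Σy)²/n = 1458.78 − 1121.422857 = 337.357143
b = Sxy/Sxx = -532.714286/847.428571 = -0.628624
SSE = Syy − b·Sxy = 337.357143 − (-0.628624)·(-532.714286) = 2.479939

2.480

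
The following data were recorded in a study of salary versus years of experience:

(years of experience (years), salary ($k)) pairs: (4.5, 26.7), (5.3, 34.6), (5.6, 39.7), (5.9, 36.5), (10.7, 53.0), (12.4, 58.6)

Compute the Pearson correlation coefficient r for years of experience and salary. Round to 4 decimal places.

0.9702

n = 6, Σx = 44.4, Σy = 249.1, Σxy = 2034.94, Σx² = 382.76, Σy² = 11061.35
Sxx = Σx² − (Σx)²/n = 382.76 − 328.56 = 54.2
Sxy = Σxy − (Σx)(Σy)/n = 2034.94 − 1843.34 = 191.6
Syy = Σy² − (Σy)²/n = 11061.35 − 10341.801667 = 719.548333
r = Sxy/√(Sxx·Syy) = 191.6/√(38999.519667) = 191.6/197.482960 = 0.970210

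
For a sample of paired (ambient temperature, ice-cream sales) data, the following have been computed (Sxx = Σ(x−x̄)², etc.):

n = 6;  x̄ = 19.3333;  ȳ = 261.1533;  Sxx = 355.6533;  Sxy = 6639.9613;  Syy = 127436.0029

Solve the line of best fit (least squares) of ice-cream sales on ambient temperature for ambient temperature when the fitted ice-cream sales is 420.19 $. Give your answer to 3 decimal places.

b = Sxy/Sxx = 6639.9613/355.6533 = 18.669759
a = ȳ − b·x̄ = 261.1533 − 18.669759·19.3333 = -99.794746
Set a + b·x = 420.19: x = (420.19 − (-99.794746)) / 18.669759 = 27.851712

27.852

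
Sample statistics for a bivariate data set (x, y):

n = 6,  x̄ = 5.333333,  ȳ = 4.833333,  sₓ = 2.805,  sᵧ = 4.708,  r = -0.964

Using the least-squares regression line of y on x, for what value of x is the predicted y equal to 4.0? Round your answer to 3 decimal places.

b = r · sᵧ/sₓ = -0.964 · 4.708/2.805 = -1.618008
a = ȳ − b·x̄ = 4.833333 − (-1.618008)·5.333333 = 13.462708
Set a + b·x = 4.0: x = (4.0 − 13.462708) / (-1.618008) = 5.848369

5.848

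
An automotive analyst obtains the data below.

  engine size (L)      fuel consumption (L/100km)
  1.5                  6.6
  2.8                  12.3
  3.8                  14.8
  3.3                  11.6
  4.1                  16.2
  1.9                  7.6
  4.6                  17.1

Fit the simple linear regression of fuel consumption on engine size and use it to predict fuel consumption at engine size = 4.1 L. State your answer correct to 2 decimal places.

n = 7, Σx = 22, Σy = 86.2, Σxy = 298.38, Σx² = 77
Sxx = Σx² − (Σx)²/n = 77 − 69.142857 = 7.857143
Sxy = Σxy − (Σx)(Σy)/n = 298.38 − 270.914286 = 27.465714
b = Sxy/Sxx = 27.465714/7.857143 = 3.495636
a = ȳ − b·x̄ = 12.314286 − 3.495636·3.142857 = 1.328
ŷ(4.1) = a + b·4.1 = 1.328 + 3.495636·4.1 = 15.660109

15.66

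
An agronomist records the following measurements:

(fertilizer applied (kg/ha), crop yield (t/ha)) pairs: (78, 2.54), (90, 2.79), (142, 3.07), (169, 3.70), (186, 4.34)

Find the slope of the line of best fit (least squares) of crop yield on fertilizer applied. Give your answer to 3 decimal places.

n = 5, Σx = 665, Σy = 16.44, Σxy = 2317.7, Σx² = 97505
Sxx = Σx² − (Σx)²/n = 97505 − 88445 = 9060
Sxy = Σxy − (Σx)(Σy)/n = 2317.7 − 2186.52 = 131.18
b = Sxy/Sxx = 131.18/9060 = 0.014479

0.014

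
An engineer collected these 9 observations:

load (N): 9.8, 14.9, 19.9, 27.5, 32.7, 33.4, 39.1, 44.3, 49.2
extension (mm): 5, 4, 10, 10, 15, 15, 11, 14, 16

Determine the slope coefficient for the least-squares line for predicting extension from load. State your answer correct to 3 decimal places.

n = 9, Σx = 270.8, Σy = 100, Σxy = 3411.6, Σx² = 9567.1
Sxx = Σx² − (Σx)²/n = 9567.1 − 8148.071111 = 1419.028889
Sxy = Σxy − (Σx)(Σy)/n = 3411.6 − 3008.888889 = 402.711111
b = Sxy/Sxx = 402.711111/1419.028889 = 0.283793

0.284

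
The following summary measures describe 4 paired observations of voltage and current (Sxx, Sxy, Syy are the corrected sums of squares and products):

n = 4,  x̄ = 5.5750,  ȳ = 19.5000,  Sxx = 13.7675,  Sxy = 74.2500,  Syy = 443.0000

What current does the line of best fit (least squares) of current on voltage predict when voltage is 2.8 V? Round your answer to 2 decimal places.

b = Sxy/Sxx = 74.25/13.7675 = 5.393136
a = ȳ − b·x̄ = 19.5 − 5.393136·5.575 = -10.566733
ŷ(2.8) = a + b·2.8 = -10.566733 + 5.393136·2.8 = 4.534048

4.53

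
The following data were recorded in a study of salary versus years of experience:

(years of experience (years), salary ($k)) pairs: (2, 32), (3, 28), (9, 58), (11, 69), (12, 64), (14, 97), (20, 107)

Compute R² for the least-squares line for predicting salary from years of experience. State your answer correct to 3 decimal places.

0.935

n = 7, Σx = 71, Σy = 455, Σxy = 5695, Σx² = 955, Σy² = 34887
Sxx = Σx² − (Σx)²/n = 955 − 720.142857 = 234.857143
Sxy = Σxy − (Σx)(Σy)/n = 5695 − 4615 = 1080
Syy = Σy² − (Σy)²/n = 34887 − 29575 = 5312
R² = Sxy²/(Sxx·Syy) = (1080)²/(234.857143·5312) = 0.934944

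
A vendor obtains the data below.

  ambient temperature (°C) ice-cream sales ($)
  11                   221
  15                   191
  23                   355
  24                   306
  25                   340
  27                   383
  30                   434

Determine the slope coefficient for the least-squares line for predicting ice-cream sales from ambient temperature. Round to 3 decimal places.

n = 7, Σx = 155, Σy = 2230, Σxy = 52666, Σx² = 3705
Sxx = Σx² − (Σx)²/n = 3705 − 3432.142857 = 272.857143
Sxy = Σxy − (Σx)(Σy)/n = 52666 − 49378.571429 = 3287.428571
b = Sxy/Sxx = 3287.428571/272.857143 = 12.048168

12.048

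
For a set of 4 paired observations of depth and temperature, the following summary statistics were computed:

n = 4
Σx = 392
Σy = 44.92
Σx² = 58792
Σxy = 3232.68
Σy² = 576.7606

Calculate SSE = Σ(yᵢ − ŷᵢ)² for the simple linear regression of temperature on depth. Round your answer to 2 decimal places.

5.19

Sxx = Σx² − (Σx)²/n = 58792 − 38416 = 20376
Sxy = Σxy − (Σx)(Σy)/n = 3232.68 − 4402.16 = -1169.48
Syy = Σy² − (Σy)²/n = 576.7606 − 504.4516 = 72.309
b = Sxy/Sxx = -1169.48/20376 = -0.057395
SSE = Syy − b·Sxy = 72.309 − (-0.057395)·(-1169.48) = 5.186725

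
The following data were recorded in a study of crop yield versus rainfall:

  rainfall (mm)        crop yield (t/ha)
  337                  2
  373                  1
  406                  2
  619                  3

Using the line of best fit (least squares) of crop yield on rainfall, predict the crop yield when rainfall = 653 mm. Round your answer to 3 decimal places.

3.120

n = 4, Σx = 1735, Σy = 8, Σxy = 3716, Σx² = 800695
Sxx = Σx² − (Σx)²/n = 800695 − 752556.25 = 48138.75
Sxy = Σxy − (Σx)(Σy)/n = 3716 − 3470 = 246
b = Sxy/Sxx = 246/48138.75 = 0.005110
a = ȳ − b·x̄ = 2 − 0.005110·433.75 = -0.216562
ŷ(653) = a + b·653 = -0.216562 + 0.005110·653 = 3.120418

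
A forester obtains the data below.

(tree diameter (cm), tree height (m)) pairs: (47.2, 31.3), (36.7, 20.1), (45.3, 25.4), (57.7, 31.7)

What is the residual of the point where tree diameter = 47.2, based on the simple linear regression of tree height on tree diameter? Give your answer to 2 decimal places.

n = 4, Σx = 186.9, Σy = 108.5, Σxy = 5194.74, Σx² = 8956.11
Sxx = Σx² − (Σx)²/n = 8956.11 − 8732.9025 = 223.2075
Sxy = Σxy − (Σx)(Σy)/n = 5194.74 − 5069.6625 = 125.0775
b = Sxy/Sxx = 125.0775/223.2075 = 0.560364
a = ȳ − b·x̄ = 27.125 − 0.560364·46.725 = 0.941981
ŷ(47.2) = 0.941981 + 0.560364·47.2 = 27.391173
residual = y − ŷ = 31.3 − 27.391173 = 3.908827

3.91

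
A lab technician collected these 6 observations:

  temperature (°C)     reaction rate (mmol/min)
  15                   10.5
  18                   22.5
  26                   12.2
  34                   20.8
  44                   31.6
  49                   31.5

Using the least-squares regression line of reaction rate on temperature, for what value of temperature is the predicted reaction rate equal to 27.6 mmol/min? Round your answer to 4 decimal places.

n = 6, Σx = 186, Σy = 129.1, Σxy = 4520.8, Σx² = 6718
Sxx = Σx² − (Σx)²/n = 6718 − 5766 = 952
Sxy = Σxy − (Σx)(Σy)/n = 4520.8 − 4002.1 = 518.7
b = Sxy/Sxx = 518.7/952 = 0.544853
a = ȳ − b·x̄ = 21.516667 − 0.544853·31 = 4.626225
Set a + b·x = 27.6: x = (27.6 − 4.626225) / 0.544853 = 42.165092

42.1651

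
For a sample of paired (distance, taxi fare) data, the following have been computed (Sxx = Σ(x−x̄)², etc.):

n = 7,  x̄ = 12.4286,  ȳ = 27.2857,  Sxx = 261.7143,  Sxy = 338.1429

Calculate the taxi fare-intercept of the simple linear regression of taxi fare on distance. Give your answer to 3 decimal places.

11.228

b = Sxy/Sxx = 338.1429/261.7143 = 1.292031
a = ȳ − b·x̄ = 27.2857 − 1.292031·12.4286 = 11.227568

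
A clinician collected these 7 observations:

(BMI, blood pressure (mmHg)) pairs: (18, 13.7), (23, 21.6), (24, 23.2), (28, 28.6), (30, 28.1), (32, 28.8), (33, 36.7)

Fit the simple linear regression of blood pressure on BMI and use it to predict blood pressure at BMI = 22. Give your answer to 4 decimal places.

n = 7, Σx = 188, Σy = 180.7, Σxy = 5076.7, Σx² = 5226
Sxx = Σx² − (Σx)²/n = 5226 − 5049.142857 = 176.857143
Sxy = Σxy − (Σx)(Σy)/n = 5076.7 − 4853.085714 = 223.614286
b = Sxy/Sxx = 223.614286/176.857143 = 1.264378
a = ȳ − b·x̄ = 25.814286 − 1.264378·26.857143 = -8.143296
ŷ(22) = a + b·22 = -8.143296 + 1.264378·22 = 19.673021

19.6730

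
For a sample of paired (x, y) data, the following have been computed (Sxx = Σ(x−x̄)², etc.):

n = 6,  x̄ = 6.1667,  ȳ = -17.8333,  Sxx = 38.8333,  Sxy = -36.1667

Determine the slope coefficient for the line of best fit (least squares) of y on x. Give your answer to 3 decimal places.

b = Sxy/Sxx = -36.1667/38.8333 = -0.931332

-0.931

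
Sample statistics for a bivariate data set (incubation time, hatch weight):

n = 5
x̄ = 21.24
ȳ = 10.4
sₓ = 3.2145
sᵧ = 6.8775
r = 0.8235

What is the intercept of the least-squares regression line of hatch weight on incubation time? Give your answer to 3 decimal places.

b = r · sᵧ/sₓ = 0.8235 · 6.8775/3.2145 = 1.761898
a = ȳ − b·x̄ = 10.4 − 1.761898·21.24 = -27.022714

-27.023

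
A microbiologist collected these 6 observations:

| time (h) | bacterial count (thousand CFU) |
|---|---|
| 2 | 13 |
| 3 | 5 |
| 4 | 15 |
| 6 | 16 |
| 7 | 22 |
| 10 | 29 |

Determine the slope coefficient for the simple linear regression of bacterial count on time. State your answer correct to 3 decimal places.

2.485

n = 6, Σx = 32, Σy = 100, Σxy = 641, Σx² = 214
Sxx = Σx² − (Σx)²/n = 214 − 170.666667 = 43.333333
Sxy = Σxy − (Σx)(Σy)/n = 641 − 533.333333 = 107.666667
b = Sxy/Sxx = 107.666667/43.333333 = 2.484615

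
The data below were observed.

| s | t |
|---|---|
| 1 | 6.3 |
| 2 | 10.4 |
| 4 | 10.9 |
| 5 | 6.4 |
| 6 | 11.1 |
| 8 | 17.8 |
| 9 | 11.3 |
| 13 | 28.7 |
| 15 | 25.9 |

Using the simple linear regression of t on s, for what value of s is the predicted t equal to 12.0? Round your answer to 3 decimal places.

5.478

n = 9, Σx = 63, Σy = 128.8, Σxy = 1175, Σx² = 621
Sxx = Σx² − (Σx)²/n = 621 − 441 = 180
Sxy = Σxy − (Σx)(Σy)/n = 1175 − 901.6 = 273.4
b = Sxy/Sxx = 273.4/180 = 1.518889
a = ȳ − b·x̄ = 14.311111 − 1.518889·7 = 3.678889
Set a + b·x = 12.0: x = (12.0 − 3.678889) / 1.518889 = 5.478420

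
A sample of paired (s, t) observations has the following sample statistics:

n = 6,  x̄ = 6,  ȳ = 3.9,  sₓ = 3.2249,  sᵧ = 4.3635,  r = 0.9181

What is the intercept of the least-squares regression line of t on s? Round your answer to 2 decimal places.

b = r · sᵧ/sₓ = 0.9181 · 4.3635/3.2249 = 1.242249
a = ȳ − b·x̄ = 3.9 − 1.242249·6 = -3.553495

-3.55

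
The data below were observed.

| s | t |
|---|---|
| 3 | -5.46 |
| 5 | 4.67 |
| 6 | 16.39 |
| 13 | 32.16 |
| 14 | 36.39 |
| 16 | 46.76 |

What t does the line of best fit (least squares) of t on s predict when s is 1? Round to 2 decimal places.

-8.73

n = 6, Σx = 57, Σy = 130.91, Σxy = 1781.01, Σx² = 691
Sxx = Σx² − (Σx)²/n = 691 − 541.5 = 149.5
Sxy = Σxy − (Σx)(Σy)/n = 1781.01 − 1243.645 = 537.365
b = Sxy/Sxx = 537.365/149.5 = 3.594415
a = ȳ − b·x̄ = 21.818333 − 3.594415·9.5 = -12.328606
ŷ(1) = a + b·1 = -12.328606 + 3.594415·1 = -8.734192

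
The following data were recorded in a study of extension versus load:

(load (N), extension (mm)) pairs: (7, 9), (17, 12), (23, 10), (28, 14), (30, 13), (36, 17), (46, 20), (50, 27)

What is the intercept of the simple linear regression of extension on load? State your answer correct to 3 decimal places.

n = 8, Σx = 237, Σy = 122, Σxy = 4161, Σx² = 8463
Sxx = Σx² − (Σx)²/n = 8463 − 7021.125 = 1441.875
Sxy = Σxy − (Σx)(Σy)/n = 4161 − 3614.25 = 546.75
b = Sxy/Sxx = 546.75/1441.875 = 0.379194
a = ȳ − b·x̄ = 15.25 − 0.379194·29.625 = 4.016385

4.016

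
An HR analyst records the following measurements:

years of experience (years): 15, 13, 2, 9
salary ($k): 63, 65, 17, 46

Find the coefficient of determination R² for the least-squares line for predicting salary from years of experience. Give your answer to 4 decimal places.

n = 4, Σx = 39, Σy = 191, Σxy = 2238, Σx² = 479, Σy² = 10599
Sxx = Σx² − (Σx)²/n = 479 − 380.25 = 98.75
Sxy = Σxy − (Σx)(Σy)/n = 2238 − 1862.25 = 375.75
Syy = Σy² − (Σy)²/n = 10599 − 9120.25 = 1478.75
R² = Sxy²/(Sxx·Syy) = (375.75)²/(98.75·1478.75) = 0.966866

0.9669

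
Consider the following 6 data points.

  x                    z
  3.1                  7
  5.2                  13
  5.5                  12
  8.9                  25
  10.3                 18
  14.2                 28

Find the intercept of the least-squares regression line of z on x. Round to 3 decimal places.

n = 6, Σx = 47.2, Σy = 103, Σxy = 960.8, Σx² = 453.84
Sxx = Σx² − (Σx)²/n = 453.84 − 371.306667 = 82.533333
Sxy = Σxy − (Σx)(Σy)/n = 960.8 − 810.266667 = 150.533333
b = Sxy/Sxx = 150.533333/82.533333 = 1.823910
a = ȳ − b·x̄ = 17.166667 − 1.823910·7.866667 = 2.818578

2.819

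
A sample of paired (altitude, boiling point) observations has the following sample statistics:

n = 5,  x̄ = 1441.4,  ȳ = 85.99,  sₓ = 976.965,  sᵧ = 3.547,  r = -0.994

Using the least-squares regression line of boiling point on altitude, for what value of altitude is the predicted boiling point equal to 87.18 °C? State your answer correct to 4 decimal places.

b = r · sᵧ/sₓ = -0.994 · 3.547/976.965 = -0.003609
a = ȳ − b·x̄ = 85.99 − (-0.003609)·1441.4 = 91.191793
Set a + b·x = 87.18: x = (87.18 − 91.191793) / (-0.003609) = 1111.654867

1111.6549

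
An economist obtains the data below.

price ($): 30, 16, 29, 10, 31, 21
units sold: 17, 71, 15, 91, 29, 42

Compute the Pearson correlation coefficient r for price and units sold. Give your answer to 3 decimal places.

-0.965

n = 6, Σx = 137, Σy = 265, Σxy = 4772, Σx² = 3499, Σy² = 16441
Sxx = Σx² − (Σx)²/n = 3499 − 3128.166667 = 370.833333
Sxy = Σxy − (Σx)(Σy)/n = 4772 − 6050.833333 = -1278.833333
Syy = Σy² − (Σy)²/n = 16441 − 11704.166667 = 4736.833333
r = Sxy/√(Sxx·Syy) = -1278.833333/√(1756575.694444) = -1278.833333/1325.358704 = -0.964896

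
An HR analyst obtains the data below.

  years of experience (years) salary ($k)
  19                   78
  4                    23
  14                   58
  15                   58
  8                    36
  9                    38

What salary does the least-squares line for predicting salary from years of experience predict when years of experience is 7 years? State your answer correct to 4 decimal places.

32.2609

n = 6, Σx = 69, Σy = 291, Σxy = 3886, Σx² = 943
Sxx = Σx² − (Σx)²/n = 943 − 793.5 = 149.5
Sxy = Σxy − (Σx)(Σy)/n = 3886 − 3346.5 = 539.5
b = Sxy/Sxx = 539.5/149.5 = 3.608696
a = ȳ − b·x̄ = 48.5 − 3.608696·11.5 = 7
ŷ(7) = a + b·7 = 7 + 3.608696·7 = 32.260870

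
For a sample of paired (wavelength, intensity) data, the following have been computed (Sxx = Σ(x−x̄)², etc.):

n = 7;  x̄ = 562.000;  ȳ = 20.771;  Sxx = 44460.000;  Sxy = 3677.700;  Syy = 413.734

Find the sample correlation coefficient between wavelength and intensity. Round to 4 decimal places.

r = Sxy/√(Sxx·Syy) = 3677.7/√(18394613.64) = 3677.7/4288.894221 = 0.857494

0.8575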